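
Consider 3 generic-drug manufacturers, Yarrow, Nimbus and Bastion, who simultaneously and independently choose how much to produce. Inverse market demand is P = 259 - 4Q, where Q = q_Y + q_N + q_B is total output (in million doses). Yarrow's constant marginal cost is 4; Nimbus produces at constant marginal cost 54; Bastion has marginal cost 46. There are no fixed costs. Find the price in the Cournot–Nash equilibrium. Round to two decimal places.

Yarrow's profit: π_Y = (259 - 4Q)q_Y - (4q_Y). Setting ∂π_Y/∂q_Y = 0: 255 - 8q_Y - 4(q_N + q_B) = 0.
Nimbus's profit: π_N = (259 - 4Q)q_N - (54q_N). Setting ∂π_N/∂q_N = 0: 205 - 8q_N - 4(q_Y + q_B) = 0.
Bastion's first-order condition: 213 - 8q_B - 4(q_Y + q_N) = 0.
Adding the 3 first-order conditions: 673 − 16Q = 0, so Q = 673/16.
Back-substituting: q_Y = (255 − 673/4)/4 = 347/16, q_N = (205 − 673/4)/4 = 147/16, q_B = (213 − 673/4)/4 = 179/16.
Total output Q = 673/16, so price P = 259 - 4·(673/16) = 363/4.

90.75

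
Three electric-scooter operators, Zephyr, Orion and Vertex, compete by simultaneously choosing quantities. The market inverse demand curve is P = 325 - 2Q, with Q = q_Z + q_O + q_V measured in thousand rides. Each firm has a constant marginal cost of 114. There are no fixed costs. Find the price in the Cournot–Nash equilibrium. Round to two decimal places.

A representative firm's profit is π_i = q_i(325 - 2Q) - 114q_i.
Setting ∂π_i/∂q_i = 0 with rivals' quantities fixed: 211 - 4q_i - 2·Σ_{j≠i} q_j = 0.
With identical firms every q_j equals q_i, so Σ_{j≠i} q_j = 2q_i and 211 = 8q_i, giving q_i = 211/8.
Total output Q = 633/8, so price P = 325 - 2·(633/8) = 667/4.

166.75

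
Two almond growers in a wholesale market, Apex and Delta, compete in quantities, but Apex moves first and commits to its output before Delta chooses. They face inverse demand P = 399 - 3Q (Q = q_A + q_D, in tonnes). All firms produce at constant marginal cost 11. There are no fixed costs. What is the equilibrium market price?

108

Solve by backward induction. Given q_A, the follower Delta maximises π_D = (399 - 3q_A - 3q_D)q_D - 11q_D.
Setting the follower's marginal profit to zero, 388 - 3q_A - 6q_D = 0, i.e. q_D = (388 - 3q_A)/6.
Apex substitutes q_D(q_A) into its own profit: π_A = q_A(399 - 3q_A - (388 - 3q_A)/2) - 11q_A = (205 - (3/2)q_A)q_A - 11q_A.
The leader's first-order condition 194 - 3q_A = 0 yields q_A = 194/3.
Then q_D = (388 - 3·(194/3))/6 = 97/3.
Total output Q = 97, so price P = 399 - 3·97 = 108.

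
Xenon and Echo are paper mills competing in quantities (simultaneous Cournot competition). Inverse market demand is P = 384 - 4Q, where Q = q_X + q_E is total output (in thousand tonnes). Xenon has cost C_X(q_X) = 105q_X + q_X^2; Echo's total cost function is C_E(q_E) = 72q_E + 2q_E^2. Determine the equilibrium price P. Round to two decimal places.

226.15

Xenon's profit: π_X = (384 - 4Q)q_X - (105q_X + q_X²). Setting ∂π_X/∂q_X = 0: 279 - 10q_X - 4(q_E) = 0.
Echo's profit: π_E = (384 - 4Q)q_E - (72q_E + 2q_E²). Setting ∂π_E/∂q_E = 0: 312 - 12q_E - 4(q_X) = 0.
Best responses: q_X = (279 - 4q_E)/10, q_E = (312 - 4q_X)/12.
Solving the pair: q_X = 525/26, q_E = 501/26.
Total output Q = 513/13, so price P = 384 - 4·(513/13) = 226.1538.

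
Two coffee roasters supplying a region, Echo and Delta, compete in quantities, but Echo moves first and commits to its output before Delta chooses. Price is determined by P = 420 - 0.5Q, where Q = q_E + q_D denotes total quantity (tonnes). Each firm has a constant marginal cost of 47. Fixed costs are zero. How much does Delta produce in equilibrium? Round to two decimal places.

186.50

The follower Delta best-responds to any q_E: π_D = (420 - 0.5Q)q_D - 47q_D.
Setting the follower's marginal profit to zero, 373 - (1/2)q_E - q_D = 0, i.e. q_D = (373 - (1/2)q_E).
Echo substitutes q_D(q_E) into its own profit: π_E = q_E(420 - (1/2)q_E - (373 - (1/2)q_E)/2) - 47q_E = (467/2 - (1/4)q_E)q_E - 47q_E.
Maximising: ∂π_E/∂q_E = 373/2 - (1/2)q_E = 0, giving q_E = 373.
Then q_D = (373 - (1/2)·373) = 373/2.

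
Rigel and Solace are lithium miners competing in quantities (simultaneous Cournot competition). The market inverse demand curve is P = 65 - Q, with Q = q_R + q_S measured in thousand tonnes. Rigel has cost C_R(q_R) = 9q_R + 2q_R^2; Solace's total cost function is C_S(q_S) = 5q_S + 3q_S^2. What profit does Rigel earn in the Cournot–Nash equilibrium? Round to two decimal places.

Rigel's profit: π_R = (65 - Q)q_R - (9q_R + 2q_R²). Setting ∂π_R/∂q_R = 0: 56 - 6q_R - (q_S) = 0.
Solace's profit: π_S = (65 - Q)q_S - (5q_S + 3q_S²). Setting ∂π_S/∂q_S = 0: 60 - 8q_S - (q_R) = 0.
Best responses: q_R = (56 - q_S)/6, q_S = (60 - q_R)/8.
Substituting one into the other gives q_R = 388/47 and q_S = 304/47.
Price P = 65 - 692/47 = 50.2766.
Rigel's profit: 50.2766·(388/47) - 9·(388/47) - 2(388/47)² = 204.4509.

204.45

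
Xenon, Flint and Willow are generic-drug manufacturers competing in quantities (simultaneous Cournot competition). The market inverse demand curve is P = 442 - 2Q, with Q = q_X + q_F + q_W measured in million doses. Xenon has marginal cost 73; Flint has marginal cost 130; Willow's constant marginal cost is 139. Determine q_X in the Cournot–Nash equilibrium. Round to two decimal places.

61.50

Xenon's profit: π_X = (442 - 2Q)q_X - (73q_X). Setting ∂π_X/∂q_X = 0: 369 - 4q_X - 2(q_F + q_W) = 0.
Flint's first-order condition: 312 - 4q_F - 2(q_X + q_W) = 0.
Willow's first-order condition: 303 - 4q_W - 2(q_X + q_F) = 0.
Adding the 3 conditions: 984 − 4Q − 4Q = 0, i.e. Q = 123.
Back-substituting: q_X = (369 − 246)/2 = 123/2, q_F = (312 − 246)/2 = 33, q_W = (303 − 246)/2 = 57/2.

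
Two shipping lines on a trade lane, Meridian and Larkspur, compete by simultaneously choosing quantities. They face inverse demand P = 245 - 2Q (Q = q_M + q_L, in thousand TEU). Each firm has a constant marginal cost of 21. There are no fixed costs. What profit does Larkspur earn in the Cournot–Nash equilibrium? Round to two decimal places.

2787.56

A representative firm's profit is π_i = q_i(245 - 2Q) - 21q_i.
First-order condition (treating rivals' output as given): 224 - 4q_i - 2q_j = 0.
By symmetry each firm produces the same amount; substituting q_j = q_i yields q_i = 224/6 = 112/3.
Price P = 245 - 2·(224/3) = 287/3.
Larkspur's profit: (287/3 - 21)·(112/3) = 2787.5556.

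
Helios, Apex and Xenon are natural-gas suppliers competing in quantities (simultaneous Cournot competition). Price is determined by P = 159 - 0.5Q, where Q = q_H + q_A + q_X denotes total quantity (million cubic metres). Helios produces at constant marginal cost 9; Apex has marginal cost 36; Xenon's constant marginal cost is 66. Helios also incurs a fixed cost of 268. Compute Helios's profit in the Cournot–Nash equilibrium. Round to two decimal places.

Helios's profit: π_H = (159 - 0.5Q)q_H - (9q_H). Setting ∂π_H/∂q_H = 0: 150 - q_H - (1/2)(q_A + q_X) = 0.
Apex's profit: π_A = (159 - 0.5Q)q_A - (36q_A). Setting ∂π_A/∂q_A = 0: 123 - q_A - (1/2)(q_H + q_X) = 0.
Xenon's profit: π_X = (159 - 0.5Q)q_X - (66q_X). Setting ∂π_X/∂q_X = 0: 93 - q_X - (1/2)(q_H + q_A) = 0.
Adding the 3 conditions: 366 − Q − Q = 0, i.e. Q = 183.
Back-substituting: q_H = (150 − 183/2)/(1/2) = 117, q_A = (123 − 183/2)/(1/2) = 63, q_X = (93 − 183/2)/(1/2) = 3.
Price P = 159 - (1/2)·183 = 135/2.
Helios's profit: (135/2 - 9)·117 - 268 = 6576.5000.

6576.50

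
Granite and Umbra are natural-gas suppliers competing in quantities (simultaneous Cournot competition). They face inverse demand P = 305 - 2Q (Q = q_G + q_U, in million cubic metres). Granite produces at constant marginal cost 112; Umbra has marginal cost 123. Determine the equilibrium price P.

180

Granite's profit: π_G = (305 - 2Q)q_G - (112q_G). Setting ∂π_G/∂q_G = 0: 193 - 4q_G - 2(q_U) = 0.
Umbra's first-order condition: 182 - 4q_U - 2(q_G) = 0.
Best responses: q_G = (193 - 2q_U)/4, q_U = (182 - 2q_G)/4.
Solving the pair: q_G = 34, q_U = 57/2.
Total output Q = 125/2, so price P = 305 - 2·(125/2) = 180.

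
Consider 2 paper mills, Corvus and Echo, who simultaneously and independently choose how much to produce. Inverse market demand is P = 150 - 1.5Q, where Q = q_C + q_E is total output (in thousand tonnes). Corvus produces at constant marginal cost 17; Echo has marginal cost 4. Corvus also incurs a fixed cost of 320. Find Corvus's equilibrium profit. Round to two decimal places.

Corvus's profit: π_C = (150 - 1.5Q)q_C - (17q_C). Setting ∂π_C/∂q_C = 0: 133 - 3q_C - (3/2)(q_E) = 0.
Echo's profit: π_E = (150 - 1.5Q)q_E - (4q_E). Setting ∂π_E/∂q_E = 0: 146 - 3q_E - (3/2)(q_C) = 0.
Rearranging gives the reaction functions q_C = (133 - (3/2)q_E)/3 and q_E = (146 - (3/2)q_C)/3.
Substituting one into the other gives q_C = 80/3 and q_E = 106/3.
Price P = 150 - (3/2)·62 = 57.
Corvus's profit: (57 - 17)·(80/3) - 320 = 746.6667.

746.67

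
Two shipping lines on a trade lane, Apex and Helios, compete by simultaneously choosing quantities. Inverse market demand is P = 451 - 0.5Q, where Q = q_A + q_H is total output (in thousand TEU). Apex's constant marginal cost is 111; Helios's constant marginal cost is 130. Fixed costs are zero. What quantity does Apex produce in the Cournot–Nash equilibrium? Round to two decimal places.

Apex's profit: π_A = (451 - 0.5Q)q_A - (111q_A). Setting ∂π_A/∂q_A = 0: 340 - q_A - (1/2)(q_H) = 0.
Helios's first-order condition: 321 - q_H - (1/2)(q_A) = 0.
Best responses: q_A = (340 - (1/2)q_H), q_H = (321 - (1/2)q_A).
Substituting one into the other gives q_A = 718/3 and q_H = 604/3.

239.33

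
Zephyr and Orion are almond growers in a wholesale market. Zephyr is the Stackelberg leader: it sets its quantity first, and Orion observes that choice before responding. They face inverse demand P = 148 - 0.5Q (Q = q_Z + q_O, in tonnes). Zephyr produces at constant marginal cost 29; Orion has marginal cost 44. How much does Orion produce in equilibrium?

The follower Orion best-responds to any q_Z: π_O = (148 - 0.5Q)q_O - 44q_O.
∂π_O/∂q_O = 104 - (1/2)q_Z - q_O = 0 gives the reaction function q_O = (104 - (1/2)q_Z).
Zephyr substitutes q_O(q_Z) into its own profit: π_Z = q_Z(148 - (1/2)q_Z - (104 - (1/2)q_Z)/2) - 29q_Z = (96 - (1/4)q_Z)q_Z - 29q_Z.
Maximising: ∂π_Z/∂q_Z = 67 - (1/2)q_Z = 0, giving q_Z = 134.
Then q_O = (104 - (1/2)·134) = 37.

37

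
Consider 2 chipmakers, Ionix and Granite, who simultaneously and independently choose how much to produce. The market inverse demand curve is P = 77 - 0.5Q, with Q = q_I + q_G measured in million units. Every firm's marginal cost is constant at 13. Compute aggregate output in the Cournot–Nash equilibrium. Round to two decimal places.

A representative firm's profit is π_i = q_i(77 - 0.5Q) - 13q_i.
Setting ∂π_i/∂q_i = 0 with rivals' quantities fixed: 64 - q_i - (1/2)q_j = 0.
By symmetry each firm produces the same amount; substituting q_j = q_i yields q_i = 64/(3/2) = 128/3.
Total output Q = 128/3 + 128/3 = 256/3.

85.33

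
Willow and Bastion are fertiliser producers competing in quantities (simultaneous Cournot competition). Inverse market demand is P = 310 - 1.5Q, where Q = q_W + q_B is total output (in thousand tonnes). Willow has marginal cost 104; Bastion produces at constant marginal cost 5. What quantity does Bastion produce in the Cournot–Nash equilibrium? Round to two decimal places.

89.78

Willow's profit: π_W = (310 - 1.5Q)q_W - (104q_W). Setting ∂π_W/∂q_W = 0: 206 - 3q_W - (3/2)(q_B) = 0.
Bastion's first-order condition: 305 - 3q_B - (3/2)(q_W) = 0.
So q_W = (206 - (3/2)q_B)/3 and q_B = (305 - (3/2)q_W)/3.
Solving the pair: q_W = 214/9, q_B = 808/9.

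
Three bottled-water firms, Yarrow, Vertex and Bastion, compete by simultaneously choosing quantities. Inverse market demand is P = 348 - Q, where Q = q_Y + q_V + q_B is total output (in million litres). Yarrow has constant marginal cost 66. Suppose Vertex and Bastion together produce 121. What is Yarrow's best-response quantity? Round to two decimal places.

With rivals' combined output fixed at 121, Yarrow's profit is π_Y = (348 - 121 - q_Y)q_Y - (66q_Y) = (227 - q_Y)q_Y - (66q_Y).
∂π_Y/∂q_Y = 161 - 2q_Y = 0, so q_Y = 161/2.

80.50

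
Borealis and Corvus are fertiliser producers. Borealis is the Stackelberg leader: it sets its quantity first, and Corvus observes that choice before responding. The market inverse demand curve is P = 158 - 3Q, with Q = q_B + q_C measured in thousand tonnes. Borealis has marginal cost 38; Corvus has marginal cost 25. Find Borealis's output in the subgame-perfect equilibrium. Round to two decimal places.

The follower Corvus best-responds to any q_B: π_C = (158 - 3Q)q_C - 25q_C.
Setting the follower's marginal profit to zero, 133 - 3q_B - 6q_C = 0, i.e. q_C = (133 - 3q_B)/6.
The leader anticipates this reaction. Substituting into P = 158 - 3Q gives P = 183/2 - (3/2)q_B, so π_B = (183/2 - (3/2)q_B)q_B - 38q_B.
Leader FOC: 107/2 - 3q_B = 0, so q_B = 107/6.
Then q_C = (133 - 3·(107/6))/6 = 53/4.

17.83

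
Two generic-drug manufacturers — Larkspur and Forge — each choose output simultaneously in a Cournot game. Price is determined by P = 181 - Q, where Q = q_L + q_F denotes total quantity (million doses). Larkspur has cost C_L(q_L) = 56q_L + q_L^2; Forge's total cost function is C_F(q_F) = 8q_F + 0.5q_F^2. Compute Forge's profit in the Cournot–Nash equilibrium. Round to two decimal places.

Larkspur's profit: π_L = (181 - Q)q_L - (56q_L + q_L²). Setting ∂π_L/∂q_L = 0: 125 - 4q_L - (q_F) = 0.
Forge's first-order condition: 173 - 3q_F - (q_L) = 0.
So q_L = (125 - q_F)/4 and q_F = (173 - q_L)/3.
Substituting one into the other gives q_L = 202/11 and q_F = 567/11.
Price P = 181 - 769/11 = 1222/11.
Forge's profit: (1222/11)·(567/11) - 8·(567/11) - (1/2)(567/11)² = 3985.4008.

3985.40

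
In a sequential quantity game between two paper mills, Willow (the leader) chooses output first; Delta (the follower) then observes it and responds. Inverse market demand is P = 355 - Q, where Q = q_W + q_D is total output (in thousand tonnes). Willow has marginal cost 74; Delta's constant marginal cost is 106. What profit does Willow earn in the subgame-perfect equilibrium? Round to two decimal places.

12246.13

Solve by backward induction. Given q_W, the follower Delta maximises π_D = (355 - q_W - q_D)q_D - 106q_D.
∂π_D/∂q_D = 249 - q_W - 2q_D = 0 gives the reaction function q_D = (249 - q_W)/2.
Willow substitutes q_D(q_W) into its own profit: π_W = q_W(355 - q_W - (249 - q_W)/2) - 74q_W = (461/2 - (1/2)q_W)q_W - 74q_W.
The leader's first-order condition 313/2 - q_W = 0 yields q_W = 313/2.
Then q_D = (249 - 313/2)/2 = 185/4.
Price P = 355 - 811/4 = 609/4.
Willow's profit: (609/4 - 74)·(313/2) = 12246.1250.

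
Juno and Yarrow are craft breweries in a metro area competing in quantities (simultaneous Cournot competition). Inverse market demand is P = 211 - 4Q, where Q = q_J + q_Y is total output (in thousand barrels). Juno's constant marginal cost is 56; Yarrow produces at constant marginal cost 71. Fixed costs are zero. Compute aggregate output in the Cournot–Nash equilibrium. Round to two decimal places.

Juno's profit: π_J = (211 - 4Q)q_J - (56q_J). Setting ∂π_J/∂q_J = 0: 155 - 8q_J - 4(q_Y) = 0.
Yarrow's profit: π_Y = (211 - 4Q)q_Y - (71q_Y). Setting ∂π_Y/∂q_Y = 0: 140 - 8q_Y - 4(q_J) = 0.
Best responses: q_J = (155 - 4q_Y)/8, q_Y = (140 - 4q_J)/8.
Solving the pair: q_J = 85/6, q_Y = 125/12.
Total output Q = 85/6 + 125/12 = 295/12.

24.58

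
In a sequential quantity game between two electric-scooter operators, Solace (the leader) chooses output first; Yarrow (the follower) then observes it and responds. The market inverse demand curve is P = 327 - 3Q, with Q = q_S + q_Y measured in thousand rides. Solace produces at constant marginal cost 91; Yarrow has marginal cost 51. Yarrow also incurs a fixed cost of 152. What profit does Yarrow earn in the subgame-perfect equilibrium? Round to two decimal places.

2488.33

The follower Yarrow best-responds to any q_S: π_Y = (327 - 3Q)q_Y - 51q_Y.
∂π_Y/∂q_Y = 276 - 3q_S - 6q_Y = 0 gives the reaction function q_Y = (276 - 3q_S)/6.
Solace substitutes q_Y(q_S) into its own profit: π_S = q_S(327 - 3q_S - (276 - 3q_S)/2) - 91q_S = (189 - (3/2)q_S)q_S - 91q_S.
Maximising: ∂π_S/∂q_S = 98 - 3q_S = 0, giving q_S = 98/3.
Then q_Y = (276 - 3·(98/3))/6 = 89/3.
Price P = 327 - 3·(187/3) = 140.
Yarrow's profit: (140 - 51)·(89/3) - 152 = 2488.3333.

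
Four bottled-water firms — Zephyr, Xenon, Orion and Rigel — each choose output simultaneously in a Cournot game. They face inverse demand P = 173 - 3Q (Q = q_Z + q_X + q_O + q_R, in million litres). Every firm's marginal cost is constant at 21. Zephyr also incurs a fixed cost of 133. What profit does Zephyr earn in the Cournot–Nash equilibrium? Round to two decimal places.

175.05

Each firm earns π_i = (173 - 3Q)q_i - 21q_i.
Setting ∂π_i/∂q_i = 0 with rivals' quantities fixed: 152 - 6q_i - 3·Σ_{j≠i} q_j = 0.
By symmetry each firm produces the same amount; substituting Σ_{j≠i} q_j = 3q_i yields q_i = 152/15.
Price P = 173 - 3·(608/15) = 257/5.
Zephyr's profit: (257/5 - 21)·(152/15) - 133 = 175.0533.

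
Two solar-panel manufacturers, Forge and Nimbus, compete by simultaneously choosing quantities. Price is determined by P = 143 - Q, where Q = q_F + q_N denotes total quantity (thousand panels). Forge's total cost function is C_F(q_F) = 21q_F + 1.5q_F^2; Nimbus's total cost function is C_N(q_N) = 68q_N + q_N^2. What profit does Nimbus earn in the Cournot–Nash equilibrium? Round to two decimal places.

354.62

Forge's profit: π_F = (143 - Q)q_F - (21q_F + (3/2)q_F²). Setting ∂π_F/∂q_F = 0: 122 - 5q_F - (q_N) = 0.
Nimbus's first-order condition: 75 - 4q_N - (q_F) = 0.
Best responses: q_F = (122 - q_N)/5, q_N = (75 - q_F)/4.
Substituting one into the other gives q_F = 413/19 and q_N = 253/19.
Price P = 143 - 666/19 = 107.9474.
Nimbus's profit: 107.9474·(253/19) - 68·(253/19) - (253/19)² = 354.6205.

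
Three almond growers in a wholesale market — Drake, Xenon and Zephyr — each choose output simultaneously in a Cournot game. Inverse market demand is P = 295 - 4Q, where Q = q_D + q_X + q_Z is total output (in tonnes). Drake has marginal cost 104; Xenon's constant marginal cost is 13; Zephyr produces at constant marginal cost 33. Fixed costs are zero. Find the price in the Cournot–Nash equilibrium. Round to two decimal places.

111.25

Drake's profit: π_D = (295 - 4Q)q_D - (104q_D). Setting ∂π_D/∂q_D = 0: 191 - 8q_D - 4(q_X + q_Z) = 0.
Xenon's first-order condition: 282 - 8q_X - 4(q_D + q_Z) = 0.
Zephyr's first-order condition: 262 - 8q_Z - 4(q_D + q_X) = 0.
Summing all 3 equations gives 735 − 16Q = 0, hence Q = 735/16.
Back-substituting: q_D = (191 − 735/4)/4 = 29/16, q_X = (282 − 735/4)/4 = 393/16, q_Z = (262 − 735/4)/4 = 313/16.
Total output Q = 735/16, so price P = 295 - 4·(735/16) = 445/4.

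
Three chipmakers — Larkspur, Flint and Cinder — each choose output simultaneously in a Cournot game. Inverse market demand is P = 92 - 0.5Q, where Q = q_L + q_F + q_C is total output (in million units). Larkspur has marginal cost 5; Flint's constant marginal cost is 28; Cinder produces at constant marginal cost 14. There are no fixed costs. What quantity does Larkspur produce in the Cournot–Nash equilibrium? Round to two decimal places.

59.50

Larkspur's profit: π_L = (92 - 0.5Q)q_L - (5q_L). Setting ∂π_L/∂q_L = 0: 87 - q_L - (1/2)(q_F + q_C) = 0.
Flint's first-order condition: 64 - q_F - (1/2)(q_L + q_C) = 0.
Cinder's first-order condition: 78 - q_C - (1/2)(q_L + q_F) = 0.
Summing all 3 equations gives 229 − 2Q = 0, hence Q = 229/2.
Back-substituting: q_L = (87 − 229/4)/(1/2) = 119/2, q_F = (64 − 229/4)/(1/2) = 27/2, q_C = (78 − 229/4)/(1/2) = 83/2.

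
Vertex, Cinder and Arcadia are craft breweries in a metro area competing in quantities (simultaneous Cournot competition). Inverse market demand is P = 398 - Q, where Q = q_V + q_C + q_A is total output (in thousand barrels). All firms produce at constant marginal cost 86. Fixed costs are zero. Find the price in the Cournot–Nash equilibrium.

164

Each firm earns π_i = (398 - Q)q_i - 86q_i.
First-order condition (treating rivals' output as given): 312 - 2q_i - Σ_{j≠i} q_j = 0.
By symmetry each firm produces the same amount; substituting Σ_{j≠i} q_j = 2q_i yields q_i = 312/4 = 78.
Total output Q = 234, so price P = 398 - 234 = 164.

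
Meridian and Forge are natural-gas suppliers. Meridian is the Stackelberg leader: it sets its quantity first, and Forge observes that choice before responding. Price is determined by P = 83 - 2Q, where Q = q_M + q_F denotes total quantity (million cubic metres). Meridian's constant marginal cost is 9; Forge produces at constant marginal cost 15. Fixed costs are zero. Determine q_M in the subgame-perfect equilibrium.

20

The follower Forge best-responds to any q_M: π_F = (83 - 2Q)q_F - 15q_F.
Follower FOC: 68 - 2q_M - 4q_F = 0, so q_F(q_M) = (68 - 2q_M)/4.
The leader anticipates this reaction. Substituting into P = 83 - 2Q gives P = 49 - q_M, so π_M = (49 - q_M)q_M - 9q_M.
Leader FOC: 40 - 2q_M = 0, so q_M = 20.
Then q_F = (68 - 2·20)/4 = 7.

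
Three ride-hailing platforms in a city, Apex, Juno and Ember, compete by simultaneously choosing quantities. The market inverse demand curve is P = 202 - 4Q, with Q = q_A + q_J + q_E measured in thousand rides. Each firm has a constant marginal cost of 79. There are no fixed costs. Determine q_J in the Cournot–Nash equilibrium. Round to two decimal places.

7.69

A representative firm's profit is π_i = q_i(202 - 4Q) - 79q_i.
First-order condition (treating rivals' output as given): 123 - 8q_i - 4·Σ_{j≠i} q_j = 0.
With identical firms every q_j equals q_i, so Σ_{j≠i} q_j = 2q_i and 123 = 16q_i, giving q_i = 123/16.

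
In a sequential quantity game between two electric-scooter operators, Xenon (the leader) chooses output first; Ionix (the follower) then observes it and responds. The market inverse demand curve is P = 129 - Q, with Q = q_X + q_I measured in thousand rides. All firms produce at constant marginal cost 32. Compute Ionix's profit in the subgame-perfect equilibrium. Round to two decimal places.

The follower Ionix best-responds to any q_X: π_I = (129 - Q)q_I - 32q_I.
∂π_I/∂q_I = 97 - q_X - 2q_I = 0 gives the reaction function q_I = (97 - q_X)/2.
The leader anticipates this reaction. Substituting into P = 129 - Q gives P = 161/2 - (1/2)q_X, so π_X = (161/2 - (1/2)q_X)q_X - 32q_X.
The leader's first-order condition 97/2 - q_X = 0 yields q_X = 97/2.
Then q_I = (97 - 97/2)/2 = 97/4.
Price P = 129 - 291/4 = 225/4.
Ionix's profit: (225/4 - 32)·(97/4) = 588.0625.

588.06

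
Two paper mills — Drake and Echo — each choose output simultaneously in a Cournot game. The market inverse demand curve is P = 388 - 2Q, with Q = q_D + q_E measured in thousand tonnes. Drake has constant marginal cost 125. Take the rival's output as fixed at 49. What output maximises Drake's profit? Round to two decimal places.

41.25

With the rival's output fixed at 49, Drake's profit is π_D = (388 - 2·49 - 2q_D)q_D - (125q_D) = (290 - 2q_D)q_D - (125q_D).
∂π_D/∂q_D = 165 - 4q_D = 0, so q_D = 165/4.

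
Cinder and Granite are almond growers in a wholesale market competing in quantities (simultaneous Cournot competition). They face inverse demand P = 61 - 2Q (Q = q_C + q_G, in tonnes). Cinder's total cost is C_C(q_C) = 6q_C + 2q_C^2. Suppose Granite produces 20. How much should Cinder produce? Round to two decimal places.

With the rival's output fixed at 20, Cinder's profit is π_C = (61 - 2·20 - 2q_C)q_C - (6q_C + 2q_C²) = (21 - 2q_C)q_C - (6q_C + 2q_C²).
∂π_C/∂q_C = 15 - 8q_C = 0, so q_C = 15/8.

1.88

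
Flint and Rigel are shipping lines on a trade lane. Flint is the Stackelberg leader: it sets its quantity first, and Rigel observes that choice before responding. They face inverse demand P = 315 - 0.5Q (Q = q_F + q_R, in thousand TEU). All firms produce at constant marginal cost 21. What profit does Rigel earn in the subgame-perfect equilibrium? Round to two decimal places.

Solve by backward induction. Given q_F, the follower Rigel maximises π_R = (315 - (1/2)q_F - (1/2)q_R)q_R - 21q_R.
∂π_R/∂q_R = 294 - (1/2)q_F - q_R = 0 gives the reaction function q_R = (294 - (1/2)q_F).
Flint substitutes q_R(q_F) into its own profit: π_F = q_F(315 - (1/2)q_F - (294 - (1/2)q_F)/2) - 21q_F = (168 - (1/4)q_F)q_F - 21q_F.
The leader's first-order condition 147 - (1/2)q_F = 0 yields q_F = 294.
Then q_R = (294 - (1/2)·294) = 147.
Price P = 315 - (1/2)·441 = 189/2.
Rigel's profit: (189/2 - 21)·147 = 10804.5000.

10804.50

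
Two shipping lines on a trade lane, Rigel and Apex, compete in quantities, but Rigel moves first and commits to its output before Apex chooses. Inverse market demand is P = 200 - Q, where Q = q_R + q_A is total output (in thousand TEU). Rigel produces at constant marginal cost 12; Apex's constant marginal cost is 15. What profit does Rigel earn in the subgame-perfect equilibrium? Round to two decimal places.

The follower Apex best-responds to any q_R: π_A = (200 - Q)q_A - 15q_A.
Follower FOC: 185 - q_R - 2q_A = 0, so q_A(q_R) = (185 - q_R)/2.
Rigel substitutes q_A(q_R) into its own profit: π_R = q_R(200 - q_R - (185 - q_R)/2) - 12q_R = (215/2 - (1/2)q_R)q_R - 12q_R.
The leader's first-order condition 191/2 - q_R = 0 yields q_R = 191/2.
Then q_A = (185 - 191/2)/2 = 179/4.
Price P = 200 - 561/4 = 239/4.
Rigel's profit: (239/4 - 12)·(191/2) = 4560.1250.

4560.13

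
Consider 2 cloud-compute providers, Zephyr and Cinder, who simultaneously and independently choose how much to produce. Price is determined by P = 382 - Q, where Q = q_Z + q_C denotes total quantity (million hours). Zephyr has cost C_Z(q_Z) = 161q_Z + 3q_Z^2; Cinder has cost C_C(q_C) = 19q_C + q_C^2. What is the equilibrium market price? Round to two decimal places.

Zephyr's profit: π_Z = (382 - Q)q_Z - (161q_Z + 3q_Z²). Setting ∂π_Z/∂q_Z = 0: 221 - 8q_Z - (q_C) = 0.
Cinder's profit: π_C = (382 - Q)q_C - (19q_C + q_C²). Setting ∂π_C/∂q_C = 0: 363 - 4q_C - (q_Z) = 0.
Rearranging gives the reaction functions q_Z = (221 - q_C)/8 and q_C = (363 - q_Z)/4.
Solving the pair: q_Z = 521/31, q_C = 86.5484.
Total output Q = 103.3548, so price P = 382 - 103.3548 = 278.6452.

278.65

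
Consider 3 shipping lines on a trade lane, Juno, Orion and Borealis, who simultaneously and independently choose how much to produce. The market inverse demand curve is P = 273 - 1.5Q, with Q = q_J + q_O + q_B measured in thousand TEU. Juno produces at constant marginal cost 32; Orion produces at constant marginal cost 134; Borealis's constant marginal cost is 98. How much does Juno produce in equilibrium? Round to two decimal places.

68.17

Juno's profit: π_J = (273 - 1.5Q)q_J - (32q_J). Setting ∂π_J/∂q_J = 0: 241 - 3q_J - (3/2)(q_O + q_B) = 0.
Orion's first-order condition: 139 - 3q_O - (3/2)(q_J + q_B) = 0.
Borealis's first-order condition: 175 - 3q_B - (3/2)(q_J + q_O) = 0.
Summing all 3 equations gives 555 − 6Q = 0, hence Q = 185/2.
Back-substituting: q_J = (241 − 555/4)/(3/2) = 409/6, q_O = (139 − 555/4)/(3/2) = 1/6, q_B = (175 − 555/4)/(3/2) = 145/6.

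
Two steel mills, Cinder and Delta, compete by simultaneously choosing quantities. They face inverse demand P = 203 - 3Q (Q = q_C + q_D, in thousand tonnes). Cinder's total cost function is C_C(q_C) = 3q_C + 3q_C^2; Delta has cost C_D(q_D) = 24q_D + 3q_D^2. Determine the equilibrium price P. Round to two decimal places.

127.20

Cinder's profit: π_C = (203 - 3Q)q_C - (3q_C + 3q_C²). Setting ∂π_C/∂q_C = 0: 200 - 12q_C - 3(q_D) = 0.
Delta's first-order condition: 179 - 12q_D - 3(q_C) = 0.
Best responses: q_C = (200 - 3q_D)/12, q_D = (179 - 3q_C)/12.
Substituting one into the other gives q_C = 69/5 and q_D = 172/15.
Total output Q = 379/15, so price P = 203 - 3·(379/15) = 636/5.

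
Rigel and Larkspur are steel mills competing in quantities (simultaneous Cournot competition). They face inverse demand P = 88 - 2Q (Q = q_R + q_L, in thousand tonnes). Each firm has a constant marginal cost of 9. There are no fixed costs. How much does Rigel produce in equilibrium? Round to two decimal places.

13.17

A representative firm's profit is π_i = q_i(88 - 2Q) - 9q_i.
Setting ∂π_i/∂q_i = 0 with rivals' quantities fixed: 79 - 4q_i - 2q_j = 0.
With identical firms every q_j equals q_i, so q_j = q_i and 79 = 6q_i, giving q_i = 79/6.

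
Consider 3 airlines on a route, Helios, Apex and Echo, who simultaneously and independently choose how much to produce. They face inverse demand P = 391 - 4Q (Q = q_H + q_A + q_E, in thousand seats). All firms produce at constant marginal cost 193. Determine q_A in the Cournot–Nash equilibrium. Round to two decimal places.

A representative firm's profit is π_i = q_i(391 - 4Q) - 193q_i.
Setting ∂π_i/∂q_i = 0 with rivals' quantities fixed: 198 - 8q_i - 4·Σ_{j≠i} q_j = 0.
With identical firms every q_j equals q_i, so Σ_{j≠i} q_j = 2q_i and 198 = 16q_i, giving q_i = 99/8.

12.38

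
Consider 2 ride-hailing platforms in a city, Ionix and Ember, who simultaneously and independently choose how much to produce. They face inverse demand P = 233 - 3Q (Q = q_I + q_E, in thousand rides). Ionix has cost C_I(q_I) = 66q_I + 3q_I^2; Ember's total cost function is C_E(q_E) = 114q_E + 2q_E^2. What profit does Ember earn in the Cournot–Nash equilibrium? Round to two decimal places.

348.73

Ionix's profit: π_I = (233 - 3Q)q_I - (66q_I + 3q_I²). Setting ∂π_I/∂q_I = 0: 167 - 12q_I - 3(q_E) = 0.
Ember's profit: π_E = (233 - 3Q)q_E - (114q_E + 2q_E²). Setting ∂π_E/∂q_E = 0: 119 - 10q_E - 3(q_I) = 0.
So q_I = (167 - 3q_E)/12 and q_E = (119 - 3q_I)/10.
Substituting one into the other gives q_I = 1313/111 and q_E = 309/37.
Price P = 233 - 3·20.1802 = 172.4595.
Ember's profit: 172.4595·(309/37) - 114·(309/37) - 2(309/37)² = 348.7253.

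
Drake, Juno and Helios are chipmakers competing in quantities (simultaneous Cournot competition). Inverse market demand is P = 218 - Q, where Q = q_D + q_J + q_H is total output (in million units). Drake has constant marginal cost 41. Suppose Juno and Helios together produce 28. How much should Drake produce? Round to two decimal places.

74.50

With rivals' combined output fixed at 28, Drake's profit is π_D = (218 - 28 - q_D)q_D - (41q_D) = (190 - q_D)q_D - (41q_D).
∂π_D/∂q_D = 149 - 2q_D = 0, so q_D = 149/2.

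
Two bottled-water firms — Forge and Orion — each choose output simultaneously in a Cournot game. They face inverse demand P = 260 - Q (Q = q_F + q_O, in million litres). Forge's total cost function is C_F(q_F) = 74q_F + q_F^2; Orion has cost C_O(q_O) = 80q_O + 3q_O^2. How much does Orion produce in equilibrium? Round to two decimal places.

17.23

Forge's profit: π_F = (260 - Q)q_F - (74q_F + q_F²). Setting ∂π_F/∂q_F = 0: 186 - 4q_F - (q_O) = 0.
Orion's profit: π_O = (260 - Q)q_O - (80q_O + 3q_O²). Setting ∂π_O/∂q_O = 0: 180 - 8q_O - (q_F) = 0.
Best responses: q_F = (186 - q_O)/4, q_O = (180 - q_F)/8.
Substituting one into the other gives q_F = 1308/31 and q_O = 534/31.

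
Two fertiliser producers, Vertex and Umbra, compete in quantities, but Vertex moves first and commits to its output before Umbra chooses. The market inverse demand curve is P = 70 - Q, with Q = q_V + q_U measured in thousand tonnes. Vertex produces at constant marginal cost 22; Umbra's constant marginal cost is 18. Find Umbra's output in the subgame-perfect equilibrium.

The follower Umbra best-responds to any q_V: π_U = (70 - Q)q_U - 18q_U.
Follower FOC: 52 - q_V - 2q_U = 0, so q_U(q_V) = (52 - q_V)/2.
Vertex substitutes q_U(q_V) into its own profit: π_V = q_V(70 - q_V - (52 - q_V)/2) - 22q_V = (44 - (1/2)q_V)q_V - 22q_V.
Leader FOC: 22 - q_V = 0, so q_V = 22.
Then q_U = (52 - 22)/2 = 15.

15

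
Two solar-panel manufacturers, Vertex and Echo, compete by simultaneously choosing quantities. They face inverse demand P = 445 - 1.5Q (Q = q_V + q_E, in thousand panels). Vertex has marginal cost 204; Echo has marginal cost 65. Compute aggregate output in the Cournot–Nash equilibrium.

138

Vertex's profit: π_V = (445 - 1.5Q)q_V - (204q_V). Setting ∂π_V/∂q_V = 0: 241 - 3q_V - (3/2)(q_E) = 0.
Echo's profit: π_E = (445 - 1.5Q)q_E - (65q_E). Setting ∂π_E/∂q_E = 0: 380 - 3q_E - (3/2)(q_V) = 0.
Rearranging gives the reaction functions q_V = (241 - (3/2)q_E)/3 and q_E = (380 - (3/2)q_V)/3.
Solving the pair: q_V = 68/3, q_E = 346/3.
Total output Q = 68/3 + 346/3 = 138.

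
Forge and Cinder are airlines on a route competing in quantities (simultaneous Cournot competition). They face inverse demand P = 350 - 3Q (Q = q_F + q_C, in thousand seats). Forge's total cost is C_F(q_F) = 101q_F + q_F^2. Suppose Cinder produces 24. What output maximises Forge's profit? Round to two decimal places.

With the rival's output fixed at 24, Forge's profit is π_F = (350 - 3·24 - 3q_F)q_F - (101q_F + q_F²) = (278 - 3q_F)q_F - (101q_F + q_F²).
∂π_F/∂q_F = 177 - 8q_F = 0, so q_F = 177/8.

22.13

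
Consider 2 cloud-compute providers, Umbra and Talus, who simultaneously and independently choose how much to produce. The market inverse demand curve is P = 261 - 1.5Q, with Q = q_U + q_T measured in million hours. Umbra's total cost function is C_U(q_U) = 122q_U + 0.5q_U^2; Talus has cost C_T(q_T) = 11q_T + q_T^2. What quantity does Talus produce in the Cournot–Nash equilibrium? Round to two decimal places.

Umbra's profit: π_U = (261 - 1.5Q)q_U - (122q_U + (1/2)q_U²). Setting ∂π_U/∂q_U = 0: 139 - 4q_U - (3/2)(q_T) = 0.
Talus's profit: π_T = (261 - 1.5Q)q_T - (11q_T + q_T²). Setting ∂π_T/∂q_T = 0: 250 - 5q_T - (3/2)(q_U) = 0.
Rearranging gives the reaction functions q_U = (139 - (3/2)q_T)/4 and q_T = (250 - (3/2)q_U)/5.
Substituting one into the other gives q_U = 1280/71 and q_T = 44.5915.

44.59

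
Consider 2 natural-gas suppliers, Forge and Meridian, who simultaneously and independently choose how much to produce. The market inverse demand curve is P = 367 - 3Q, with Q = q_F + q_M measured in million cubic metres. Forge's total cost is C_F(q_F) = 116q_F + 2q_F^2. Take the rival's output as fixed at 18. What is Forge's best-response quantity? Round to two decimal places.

With the rival's output fixed at 18, Forge's profit is π_F = (367 - 3·18 - 3q_F)q_F - (116q_F + 2q_F²) = (313 - 3q_F)q_F - (116q_F + 2q_F²).
∂π_F/∂q_F = 197 - 10q_F = 0, so q_F = 197/10.

19.70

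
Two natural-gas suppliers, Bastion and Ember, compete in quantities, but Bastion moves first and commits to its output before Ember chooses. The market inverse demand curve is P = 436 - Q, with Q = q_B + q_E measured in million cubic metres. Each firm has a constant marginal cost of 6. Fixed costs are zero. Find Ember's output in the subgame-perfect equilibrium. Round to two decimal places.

Solve by backward induction. Given q_B, the follower Ember maximises π_E = (436 - q_B - q_E)q_E - 6q_E.
Follower FOC: 430 - q_B - 2q_E = 0, so q_E(q_B) = (430 - q_B)/2.
The leader anticipates this reaction. Substituting into P = 436 - Q gives P = 221 - (1/2)q_B, so π_B = (221 - (1/2)q_B)q_B - 6q_B.
Maximising: ∂π_B/∂q_B = 215 - q_B = 0, giving q_B = 215.
Then q_E = (430 - 215)/2 = 215/2.

107.50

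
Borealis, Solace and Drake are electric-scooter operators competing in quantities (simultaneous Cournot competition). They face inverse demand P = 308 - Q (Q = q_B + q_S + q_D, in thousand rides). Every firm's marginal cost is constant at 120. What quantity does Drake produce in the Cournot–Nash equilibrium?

A representative firm's profit is π_i = q_i(308 - Q) - 120q_i.
First-order condition (treating rivals' output as given): 188 - 2q_i - Σ_{j≠i} q_j = 0.
By symmetry each firm produces the same amount; substituting Σ_{j≠i} q_j = 2q_i yields q_i = 188/4 = 47.

47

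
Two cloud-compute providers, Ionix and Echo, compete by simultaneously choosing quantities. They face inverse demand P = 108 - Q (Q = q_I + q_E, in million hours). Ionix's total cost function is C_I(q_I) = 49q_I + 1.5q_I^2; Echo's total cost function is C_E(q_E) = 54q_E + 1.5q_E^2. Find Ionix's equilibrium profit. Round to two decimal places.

252.09

Ionix's profit: π_I = (108 - Q)q_I - (49q_I + (3/2)q_I²). Setting ∂π_I/∂q_I = 0: 59 - 5q_I - (q_E) = 0.
Echo's profit: π_E = (108 - Q)q_E - (54q_E + (3/2)q_E²). Setting ∂π_E/∂q_E = 0: 54 - 5q_E - (q_I) = 0.
So q_I = (59 - q_E)/5 and q_E = (54 - q_I)/5.
Solving the pair: q_I = 241/24, q_E = 211/24.
Price P = 108 - 113/6 = 535/6.
Ionix's profit: (535/6)·(241/24) - 49·(241/24) - (3/2)(241/24)² = 252.0877.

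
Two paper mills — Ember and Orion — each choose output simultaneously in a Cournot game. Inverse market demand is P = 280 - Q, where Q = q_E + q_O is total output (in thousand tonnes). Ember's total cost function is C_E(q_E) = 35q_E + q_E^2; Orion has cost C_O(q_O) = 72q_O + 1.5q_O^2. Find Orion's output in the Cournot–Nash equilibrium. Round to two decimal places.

30.89

Ember's profit: π_E = (280 - Q)q_E - (35q_E + q_E²). Setting ∂π_E/∂q_E = 0: 245 - 4q_E - (q_O) = 0.
Orion's first-order condition: 208 - 5q_O - (q_E) = 0.
Rearranging gives the reaction functions q_E = (245 - q_O)/4 and q_O = (208 - q_E)/5.
Solving the pair: q_E = 1017/19, q_O = 587/19.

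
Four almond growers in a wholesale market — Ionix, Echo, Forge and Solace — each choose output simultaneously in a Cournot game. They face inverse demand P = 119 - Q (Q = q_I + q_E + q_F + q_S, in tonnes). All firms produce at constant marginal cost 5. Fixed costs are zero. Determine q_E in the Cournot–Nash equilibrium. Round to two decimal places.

Each firm earns π_i = (119 - Q)q_i - 5q_i.
First-order condition (treating rivals' output as given): 114 - 2q_i - Σ_{j≠i} q_j = 0.
With identical firms every q_j equals q_i, so Σ_{j≠i} q_j = 3q_i and 114 = 5q_i, giving q_i = 114/5.

22.80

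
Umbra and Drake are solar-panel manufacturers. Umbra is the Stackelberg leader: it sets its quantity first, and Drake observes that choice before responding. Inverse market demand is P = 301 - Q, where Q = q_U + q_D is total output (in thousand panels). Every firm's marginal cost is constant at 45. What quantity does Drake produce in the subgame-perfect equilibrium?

Solve by backward induction. Given q_U, the follower Drake maximises π_D = (301 - q_U - q_D)q_D - 45q_D.
Follower FOC: 256 - q_U - 2q_D = 0, so q_D(q_U) = (256 - q_U)/2.
The leader anticipates this reaction. Substituting into P = 301 - Q gives P = 173 - (1/2)q_U, so π_U = (173 - (1/2)q_U)q_U - 45q_U.
Maximising: ∂π_U/∂q_U = 128 - q_U = 0, giving q_U = 128.
Then q_D = (256 - 128)/2 = 64.

64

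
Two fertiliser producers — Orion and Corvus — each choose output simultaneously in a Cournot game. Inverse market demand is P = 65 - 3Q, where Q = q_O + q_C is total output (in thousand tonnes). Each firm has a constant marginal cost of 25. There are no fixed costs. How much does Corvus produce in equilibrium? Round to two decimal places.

4.44

Each firm earns π_i = (65 - 3Q)q_i - 25q_i.
Setting ∂π_i/∂q_i = 0 with rivals' quantities fixed: 40 - 6q_i - 3q_j = 0.
With identical firms every q_j equals q_i, so q_j = q_i and 40 = 9q_i, giving q_i = 40/9.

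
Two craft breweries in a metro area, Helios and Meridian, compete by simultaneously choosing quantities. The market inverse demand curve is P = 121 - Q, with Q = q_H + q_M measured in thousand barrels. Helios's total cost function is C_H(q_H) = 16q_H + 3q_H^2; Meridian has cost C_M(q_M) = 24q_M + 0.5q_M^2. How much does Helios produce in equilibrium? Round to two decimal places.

9.48

Helios's profit: π_H = (121 - Q)q_H - (16q_H + 3q_H²). Setting ∂π_H/∂q_H = 0: 105 - 8q_H - (q_M) = 0.
Meridian's profit: π_M = (121 - Q)q_M - (24q_M + (1/2)q_M²). Setting ∂π_M/∂q_M = 0: 97 - 3q_M - (q_H) = 0.
Rearranging gives the reaction functions q_H = (105 - q_M)/8 and q_M = (97 - q_H)/3.
Substituting one into the other gives q_H = 218/23 and q_M = 671/23.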